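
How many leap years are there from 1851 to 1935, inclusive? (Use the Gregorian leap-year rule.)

20

Multiples of 4 in [1851,1935]: 21.
Of those, multiples of 100: 1 (not leap unless ÷400).
Multiples of 400: 0.
Leap years = 21 − 1 + 0 = 20.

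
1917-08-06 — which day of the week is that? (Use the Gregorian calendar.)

Monday

Doomsday rule: the anchor day for the 1900s is Wednesday. For year 17: 17÷12 = 1 r 5, and 5÷4 = 1, so 1+5+1 = 7.
Wednesday + 7 ≡ Wednesday — that's 1917's doomsday.
In August the doomsday date is Aug 8.
Aug 6 is 2 days before Aug 8; 2 mod 7 = 2, so Wednesday − 2 = Monday.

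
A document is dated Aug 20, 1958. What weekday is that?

Wednesday

January 1, 1958 is a Wednesday.
Jan 1, 1958 → Feb 1, 1958: 31 days (January has 31).
Feb 1, 1958 → Mar 1, 1958: 28 days (February has 28).
Mar 1, 1958 → Apr 1, 1958: 31 days (March has 31).
Apr 1, 1958 → May 1, 1958: 30 days (April has 30).
May 1, 1958 → Jun 1, 1958: 31 days (May has 31).
Jun 1, 1958 → Jul 1, 1958: 30 days (June has 30).
Jul 1, 1958 → Aug 1, 1958: 31 days (July has 31).
Aug 1, 1958 → Aug 20, 1958: 19 days.
Total: 231 days.
231 mod 7 = 0, so Wednesday + 0 = Wednesday.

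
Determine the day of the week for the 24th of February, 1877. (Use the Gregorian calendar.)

Saturday

Doomsday rule: the anchor day for the 1800s is Friday. For year 77: 77÷12 = 6 r 5, and 5÷4 = 1, so 6+5+1 = 12.
Friday + 12 ≡ Wednesday — that's 1877's doomsday.
In February the doomsday date is Feb 28 (1877 is not a leap year).
Feb 24 is 4 days before Feb 28; 4 mod 7 = 4, so Wednesday − 4 = Saturday.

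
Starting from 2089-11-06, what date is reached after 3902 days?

July 14, 2100

+365 (one year) → Nov 6, 2090 (3537 left).
+365 (one year) → Nov 6, 2091 (3172 left).
+366 (one year; includes Feb 29, 2092) → Nov 6, 2092 (2806 left).
+365 (one year) → Nov 6, 2093 (2441 left).
+365 (one year) → Nov 6, 2094 (2076 left).
+365 (one year) → Nov 6, 2095 (1711 left).
+366 (one year; includes Feb 29, 2096) → Nov 6, 2096 (1345 left).
+365 (one year) → Nov 6, 2097 (980 left).
+365 (one year) → Nov 6, 2098 (615 left).
+365 (one year) → Nov 6, 2099 (250 left).
Nov has 30 days: +25 → Dec 1, 2099 (225 left).
Dec has 31 days: +31 → Jan 1, 2100 (194 left).
Jan has 31 days: +31 → Feb 1, 2100 (163 left).
Feb has 28 days: +28 → Mar 1, 2100 (135 left).
Mar has 31 days: +31 → Apr 1, 2100 (104 left).
Apr has 30 days: +30 → May 1, 2100 (74 left).
May has 31 days: +31 → Jun 1, 2100 (43 left).
Jun has 30 days: +30 → Jul 1, 2100 (13 left).
+13 → Jul 14, 2100.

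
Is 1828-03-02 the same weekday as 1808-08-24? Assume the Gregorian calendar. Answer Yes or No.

From Aug 24, 1808 to Mar 2, 1828 is 7130 days.
7130 mod 7 = 4, so they are different weekdays.
(Aug 24, 1808 is a Wednesday; Mar 2, 1828 is a Sunday.)

No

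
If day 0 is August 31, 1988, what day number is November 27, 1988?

Aug 31, 1988 → Sep 30, 1988: 30 days (August has 31).
Sep 30, 1988 → Oct 30, 1988: 30 days (September has 30).
Oct 30, 1988 → Nov 27, 1988: 28 days.
Total: 88 days.

88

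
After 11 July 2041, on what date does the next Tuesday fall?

July 16, 2041

Jul 11, 2041 is a Thursday.
From Thursday to the next Tuesday is 5 days.
Jul 11, 2041 + 5 = Jul 16, 2041.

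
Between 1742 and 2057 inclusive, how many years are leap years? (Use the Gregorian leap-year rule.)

Multiples of 4 in [1742,2057]: 79.
Of those, multiples of 100: 3 (not leap unless ÷400).
Multiples of 400: 1.
Leap years = 79 − 3 + 1 = 77.

77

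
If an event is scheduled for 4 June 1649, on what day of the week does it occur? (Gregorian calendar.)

Friday

Doomsday rule: the anchor day for the 1600s is Tuesday. For year 49: 49÷12 = 4 r 1, and 1÷4 = 0, so 4+1+0 = 5.
Tuesday + 5 ≡ Sunday — that's 1649's doomsday.
In June the doomsday date is Jun 6.
Jun 4 is 2 days before Jun 6; 2 mod 7 = 2, so Sunday − 2 = Friday.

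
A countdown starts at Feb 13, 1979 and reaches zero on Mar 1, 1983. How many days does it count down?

1477

Feb 13, 1979 → Feb 13, 1980: 365 days.
Feb 13, 1980 → Feb 13, 1981: 366 days (Feb 29, 1980 is in that span).
Feb 13, 1981 → Feb 13, 1982: 365 days.
Feb 13, 1982 → Mar 13, 1982: 28 days (February has 28).
Mar 13, 1982 → Apr 13, 1982: 31 days (March has 31).
Apr 13, 1982 → May 13, 1982: 30 days (April has 30).
May 13, 1982 → Jun 13, 1982: 31 days (May has 31).
Jun 13, 1982 → Jul 13, 1982: 30 days (June has 30).
Jul 13, 1982 → Aug 13, 1982: 31 days (July has 31).
Aug 13, 1982 → Sep 13, 1982: 31 days (August has 31).
Sep 13, 1982 → Oct 13, 1982: 30 days (September has 30).
Oct 13, 1982 → Nov 13, 1982: 31 days (October has 31).
Nov 13, 1982 → Dec 13, 1982: 30 days (November has 30).
Dec 13, 1982 → Jan 13, 1983: 31 days (December has 31).
Jan 13, 1983 → Feb 13, 1983: 31 days (January has 31).
Feb 13, 1983 → Mar 1, 1983: 16 days.
Total: 1477 days.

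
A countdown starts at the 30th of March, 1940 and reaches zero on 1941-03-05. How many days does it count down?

Mar 30, 1940 → Apr 30, 1940: 31 days (March has 31).
Apr 30, 1940 → May 30, 1940: 30 days (April has 30).
May 30, 1940 → Jun 30, 1940: 31 days (May has 31).
Jun 30, 1940 → Jul 30, 1940: 30 days (June has 30).
Jul 30, 1940 → Aug 30, 1940: 31 days (July has 31).
Aug 30, 1940 → Sep 30, 1940: 31 days (August has 31).
Sep 30, 1940 → Oct 30, 1940: 30 days (September has 30).
Oct 30, 1940 → Nov 30, 1940: 31 days (October has 31).
Nov 30, 1940 → Dec 30, 1940: 30 days (November has 30).
Dec 30, 1940 → Jan 30, 1941: 31 days (December has 31).
Jan 30, 1941 → Feb 28, 1941: 29 days (January has 31).
Feb 28, 1941 → Mar 5, 1941: 5 days.
Total: 340 days.

340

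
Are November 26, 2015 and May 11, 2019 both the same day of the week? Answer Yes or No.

No

From Nov 26, 2015 to May 11, 2019 is 1262 days.
1262 mod 7 = 2, so they are different weekdays.
(Nov 26, 2015 is a Thursday; May 11, 2019 is a Saturday.)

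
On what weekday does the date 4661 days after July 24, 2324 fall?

Wednesday

First find the weekday of Jul 24, 2324. Doomsday rule: the anchor day for the 2300s is Wednesday. For year 24: 24÷12 = 2 r 0, and 0÷4 = 0, so 2+0+0 = 2.
Wednesday + 2 ≡ Friday — that's 2324's doomsday.
In July the doomsday date is Jul 11.
Jul 24 is 13 days after Jul 11; 13 mod 7 = 6, so Friday + 6 = Thursday.
4661 mod 7 = 6, so 4661 days after a Thursday is Thursday + 6 = Wednesday.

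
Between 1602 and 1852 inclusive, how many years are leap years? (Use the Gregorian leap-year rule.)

61

Multiples of 4 in [1602,1852]: 63.
Of those, multiples of 100: 2 (not leap unless ÷400).
Multiples of 400: 0.
Leap years = 63 − 2 + 0 = 61.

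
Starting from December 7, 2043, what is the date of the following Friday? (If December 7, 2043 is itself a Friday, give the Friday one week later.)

Dec 7, 2043 is a Monday.
From Monday to the next Friday is 4 days.
Dec 7, 2043 + 4 = Dec 11, 2043.

December 11, 2043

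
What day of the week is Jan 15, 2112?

Friday

Doomsday rule: the anchor day for the 2100s is Sunday. For year 12: 12÷12 = 1 r 0, and 0÷4 = 0, so 1+0+0 = 1.
Sunday + 1 ≡ Monday — that's 2112's doomsday.
In January the doomsday date is Jan 4 (2112 is a leap year (divisible by 4)).
Jan 15 is 11 days after Jan 4; 11 mod 7 = 4, so Monday + 4 = Friday.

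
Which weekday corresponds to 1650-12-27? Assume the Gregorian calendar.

Doomsday rule: the anchor day for the 1600s is Tuesday. For year 50: 50÷12 = 4 r 2, and 2÷4 = 0, so 4+2+0 = 6.
Tuesday + 6 ≡ Monday — that's 1650's doomsday.
In December the doomsday date is Dec 12.
Dec 27 is 15 days after Dec 12; 15 mod 7 = 1, so Monday + 1 = Tuesday.

Tuesday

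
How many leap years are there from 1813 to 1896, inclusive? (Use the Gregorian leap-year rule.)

Multiples of 4 in [1813,1896]: 21.
Of those, multiples of 100: 0 (not leap unless ÷400).
Multiples of 400: 0.
Leap years = 21 − 0 + 0 = 21.

21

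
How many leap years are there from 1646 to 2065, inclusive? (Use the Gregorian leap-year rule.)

102

Multiples of 4 in [1646,2065]: 105.
Of those, multiples of 100: 4 (not leap unless ÷400).
Multiples of 400: 1.
Leap years = 105 − 4 + 1 = 102.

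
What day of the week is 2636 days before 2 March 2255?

Monday

First find the weekday of Mar 2, 2255. Doomsday rule: the anchor day for the 2200s is Friday. For year 55: 55÷12 = 4 r 7, and 7÷4 = 1, so 4+7+1 = 12.
Friday + 12 ≡ Wednesday — that's 2255's doomsday.
In March the doomsday date is Mar 14.
Mar 2 is 12 days before Mar 14; 12 mod 7 = 5, so Wednesday − 5 = Friday.
2636 mod 7 = 4, so 2636 days before a Friday is Friday − 4 = Monday.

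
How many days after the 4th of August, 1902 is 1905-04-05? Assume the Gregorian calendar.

Aug 4, 1902 → Aug 4, 1903: 365 days.
Aug 4, 1903 → Aug 4, 1904: 366 days (Feb 29, 1904 is in that span).
Aug 4, 1904 → Sep 4, 1904: 31 days (August has 31).
Sep 4, 1904 → Oct 4, 1904: 30 days (September has 30).
Oct 4, 1904 → Nov 4, 1904: 31 days (October has 31).
Nov 4, 1904 → Dec 4, 1904: 30 days (November has 30).
Dec 4, 1904 → Jan 4, 1905: 31 days (December has 31).
Jan 4, 1905 → Feb 4, 1905: 31 days (January has 31).
Feb 4, 1905 → Mar 4, 1905: 28 days (February has 28).
Mar 4, 1905 → Apr 4, 1905: 31 days (March has 31).
Apr 4, 1905 → Apr 5, 1905: 1 days.
Total: 975 days.

975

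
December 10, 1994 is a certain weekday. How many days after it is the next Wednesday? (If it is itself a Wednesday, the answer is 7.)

Dec 10, 1994 is a Saturday.
From Saturday to the next Wednesday is 4 days.

4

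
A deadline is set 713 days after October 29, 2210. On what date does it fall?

October 11, 2212

+365 (one year) → Oct 29, 2211 (348 left).
Oct has 31 days: +3 → Nov 1, 2211 (345 left).
Nov has 30 days: +30 → Dec 1, 2211 (315 left).
Dec has 31 days: +31 → Jan 1, 2212 (284 left).
Jan has 31 days: +31 → Feb 1, 2212 (253 left).
Feb has 29 days: +29 → Mar 1, 2212 (224 left).
Mar has 31 days: +31 → Apr 1, 2212 (193 left).
Apr has 30 days: +30 → May 1, 2212 (163 left).
May has 31 days: +31 → Jun 1, 2212 (132 left).
Jun has 30 days: +30 → Jul 1, 2212 (102 left).
Jul has 31 days: +31 → Aug 1, 2212 (71 left).
Aug has 31 days: +31 → Sep 1, 2212 (40 left).
Sep has 30 days: +30 → Oct 1, 2212 (10 left).
+10 → Oct 11, 2212.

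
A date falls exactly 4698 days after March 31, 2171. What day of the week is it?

Monday

First find the weekday of Mar 31, 2171. Doomsday rule: the anchor day for the 2100s is Sunday. For year 71: 71÷12 = 5 r 11, and 11÷4 = 2, so 5+11+2 = 18.
Sunday + 18 ≡ Thursday — that's 2171's doomsday.
In March the doomsday date is Mar 14.
Mar 31 is 17 days after Mar 14; 17 mod 7 = 3, so Thursday + 3 = Sunday.
4698 mod 7 = 1, so 4698 days after a Sunday is Sunday + 1 = Monday.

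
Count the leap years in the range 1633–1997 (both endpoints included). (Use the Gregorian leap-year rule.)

Multiples of 4 in [1633,1997]: 91.
Of those, multiples of 100: 3 (not leap unless ÷400).
Multiples of 400: 0.
Leap years = 91 − 3 + 0 = 88.

88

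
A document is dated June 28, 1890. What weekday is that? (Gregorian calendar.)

Saturday

Doomsday rule: the anchor day for the 1800s is Friday. For year 90: 90÷12 = 7 r 6, and 6÷4 = 1, so 7+6+1 = 14.
Friday + 14 ≡ Friday — that's 1890's doomsday.
In June the doomsday date is Jun 6.
Jun 28 is 22 days after Jun 6; 22 mod 7 = 1, so Friday + 1 = Saturday.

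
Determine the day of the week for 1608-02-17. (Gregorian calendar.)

Doomsday rule: the anchor day for the 1600s is Tuesday. For year 08: 8÷12 = 0 r 8, and 8÷4 = 2, so 0+8+2 = 10.
Tuesday + 10 ≡ Friday — that's 1608's doomsday.
In February the doomsday date is Feb 29 (1608 is a leap year (divisible by 4)).
Feb 17 is 12 days before Feb 29; 12 mod 7 = 5, so Friday − 5 = Sunday.

Sunday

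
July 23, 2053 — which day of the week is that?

January 1, 2053 is a Wednesday.
Jan 1, 2053 → Feb 1, 2053: 31 days (January has 31).
Feb 1, 2053 → Mar 1, 2053: 28 days (February has 28).
Mar 1, 2053 → Apr 1, 2053: 31 days (March has 31).
Apr 1, 2053 → May 1, 2053: 30 days (April has 30).
May 1, 2053 → Jun 1, 2053: 31 days (May has 31).
Jun 1, 2053 → Jul 1, 2053: 30 days (June has 30).
Jul 1, 2053 → Jul 23, 2053: 22 days.
Total: 203 days.
203 mod 7 = 0, so Wednesday + 0 = Wednesday.

Wednesday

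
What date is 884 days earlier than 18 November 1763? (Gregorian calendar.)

June 17, 1761

−365 (one year) → Nov 18, 1762 (519 left).
−365 (one year) → Nov 18, 1761 (154 left).
−18 → Oct 31, 1761 (end of Oct, 31 days; 136 left).
−31 → Sep 30, 1761 (end of Sep, 30 days; 105 left).
−30 → Aug 31, 1761 (end of Aug, 31 days; 75 left).
−31 → Jul 31, 1761 (end of Jul, 31 days; 44 left).
−31 → Jun 30, 1761 (end of Jun, 30 days; 13 left).
−13 → Jun 17, 1761.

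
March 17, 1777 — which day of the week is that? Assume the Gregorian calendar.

Doomsday rule: the anchor day for the 1700s is Sunday. For year 77: 77÷12 = 6 r 5, and 5÷4 = 1, so 6+5+1 = 12.
Sunday + 12 ≡ Friday — that's 1777's doomsday.
In March the doomsday date is Mar 14.
Mar 17 is 3 days after Mar 14; 3 mod 7 = 3, so Friday + 3 = Monday.

Monday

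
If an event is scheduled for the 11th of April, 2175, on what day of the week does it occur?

Tuesday

Doomsday rule: the anchor day for the 2100s is Sunday. For year 75: 75÷12 = 6 r 3, and 3÷4 = 0, so 6+3+0 = 9.
Sunday + 9 ≡ Tuesday — that's 2175's doomsday.
In April the doomsday date is Apr 4.
Apr 11 is 7 days after Apr 4; 7 mod 7 = 0, so Tuesday + 0 = Tuesday.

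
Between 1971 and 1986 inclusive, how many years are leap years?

Multiples of 4 in [1971,1986]: 4.
Of those, multiples of 100: 0 (not leap unless ÷400).
Multiples of 400: 0.
Leap years = 4 − 0 + 0 = 4.

4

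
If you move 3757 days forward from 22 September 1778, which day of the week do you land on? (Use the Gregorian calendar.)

Sep 22, 1778 is a Tuesday.
3757 mod 7 = 5, so 3757 days after a Tuesday is Tuesday + 5 = Sunday.

Sunday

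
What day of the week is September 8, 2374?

Doomsday rule: the anchor day for the 2300s is Wednesday. For year 74: 74÷12 = 6 r 2, and 2÷4 = 0, so 6+2+0 = 8.
Wednesday + 8 ≡ Thursday — that's 2374's doomsday.
In September the doomsday date is Sep 5.
Sep 8 is 3 days after Sep 5; 3 mod 7 = 3, so Thursday + 3 = Sunday.

Sunday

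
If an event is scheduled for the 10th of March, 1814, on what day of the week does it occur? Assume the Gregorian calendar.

Doomsday rule: the anchor day for the 1800s is Friday. For year 14: 14÷12 = 1 r 2, and 2÷4 = 0, so 1+2+0 = 3.
Friday + 3 ≡ Monday — that's 1814's doomsday.
In March the doomsday date is Mar 14.
Mar 10 is 4 days before Mar 14; 4 mod 7 = 4, so Monday − 4 = Thursday.

Thursday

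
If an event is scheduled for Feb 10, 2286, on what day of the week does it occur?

Doomsday rule: the anchor day for the 2200s is Friday. For year 86: 86÷12 = 7 r 2, and 2÷4 = 0, so 7+2+0 = 9.
Friday + 9 ≡ Sunday — that's 2286's doomsday.
In February the doomsday date is Feb 28 (2286 is not a leap year).
Feb 10 is 18 days before Feb 28; 18 mod 7 = 4, so Sunday − 4 = Wednesday.

Wednesday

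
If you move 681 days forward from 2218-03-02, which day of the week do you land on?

First find the weekday of Mar 2, 2218. Doomsday rule: the anchor day for the 2200s is Friday. For year 18: 18÷12 = 1 r 6, and 6÷4 = 1, so 1+6+1 = 8.
Friday + 8 ≡ Saturday — that's 2218's doomsday.
In March the doomsday date is Mar 14.
Mar 2 is 12 days before Mar 14; 12 mod 7 = 5, so Saturday − 5 = Monday.
681 mod 7 = 2, so 681 days after a Monday is Monday + 2 = Wednesday.

Wednesday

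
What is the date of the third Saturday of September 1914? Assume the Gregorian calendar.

September 1, 1914 is a Tuesday.
The first Saturday is therefore September 5 (4 days later).
The third Saturday is 5 + 2×7 = September 19.

September 19, 1914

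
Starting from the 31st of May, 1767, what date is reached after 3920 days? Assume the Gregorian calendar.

+366 (one year; includes Feb 29, 1768) → May 31, 1768 (3554 left).
+365 (one year) → May 31, 1769 (3189 left).
+365 (one year) → May 31, 1770 (2824 left).
+365 (one year) → May 31, 1771 (2459 left).
+366 (one year; includes Feb 29, 1772) → May 31, 1772 (2093 left).
+365 (one year) → May 31, 1773 (1728 left).
+365 (one year) → May 31, 1774 (1363 left).
+365 (one year) → May 31, 1775 (998 left).
+366 (one year; includes Feb 29, 1776) → May 31, 1776 (632 left).
+365 (one year) → May 31, 1777 (267 left).
May has 31 days: +1 → Jun 1, 1777 (266 left).
Jun has 30 days: +30 → Jul 1, 1777 (236 left).
Jul has 31 days: +31 → Aug 1, 1777 (205 left).
Aug has 31 days: +31 → Sep 1, 1777 (174 left).
Sep has 30 days: +30 → Oct 1, 1777 (144 left).
Oct has 31 days: +31 → Nov 1, 1777 (113 left).
Nov has 30 days: +30 → Dec 1, 1777 (83 left).
Dec has 31 days: +31 → Jan 1, 1778 (52 left).
Jan has 31 days: +31 → Feb 1, 1778 (21 left).
+21 → Feb 22, 1778.

February 22, 1778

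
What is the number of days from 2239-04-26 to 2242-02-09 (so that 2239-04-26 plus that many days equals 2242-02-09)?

1020

Apr 26, 2239 → Apr 26, 2240: 366 days (Feb 29, 2240 is in that span).
Apr 26, 2240 → Apr 26, 2241: 365 days.
Apr 26, 2241 → May 26, 2241: 30 days (April has 30).
May 26, 2241 → Jun 26, 2241: 31 days (May has 31).
Jun 26, 2241 → Jul 26, 2241: 30 days (June has 30).
Jul 26, 2241 → Aug 26, 2241: 31 days (July has 31).
Aug 26, 2241 → Sep 26, 2241: 31 days (August has 31).
Sep 26, 2241 → Oct 26, 2241: 30 days (September has 30).
Oct 26, 2241 → Nov 26, 2241: 31 days (October has 31).
Nov 26, 2241 → Dec 26, 2241: 30 days (November has 30).
Dec 26, 2241 → Jan 26, 2242: 31 days (December has 31).
Jan 26, 2242 → Feb 9, 2242: 14 days.
Total: 1020 days.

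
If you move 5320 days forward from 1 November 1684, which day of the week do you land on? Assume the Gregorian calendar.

Wednesday

First find the weekday of Nov 1, 1684. Doomsday rule: the anchor day for the 1600s is Tuesday. For year 84: 84÷12 = 7 r 0, and 0÷4 = 0, so 7+0+0 = 7.
Tuesday + 7 ≡ Tuesday — that's 1684's doomsday.
In November the doomsday date is Nov 7.
Nov 1 is 6 days before Nov 7; 6 mod 7 = 6, so Tuesday − 6 = Wednesday.
5320 mod 7 = 0, so 5320 days after a Wednesday is Wednesday + 0 = Wednesday.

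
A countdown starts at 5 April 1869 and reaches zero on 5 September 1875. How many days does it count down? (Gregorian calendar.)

Apr 5, 1869 → Apr 5, 1870: 365 days.
Apr 5, 1870 → Apr 5, 1871: 365 days.
Apr 5, 1871 → Apr 5, 1872: 366 days (Feb 29, 1872 is in that span).
Apr 5, 1872 → Apr 5, 1873: 365 days.
Apr 5, 1873 → Apr 5, 1874: 365 days.
Apr 5, 1874 → Apr 5, 1875: 365 days.
Apr 5, 1875 → May 5, 1875: 30 days (April has 30).
May 5, 1875 → Jun 5, 1875: 31 days (May has 31).
Jun 5, 1875 → Jul 5, 1875: 30 days (June has 30).
Jul 5, 1875 → Aug 5, 1875: 31 days (July has 31).
Aug 5, 1875 → Sep 5, 1875: 31 days.
Total: 2344 days.

2344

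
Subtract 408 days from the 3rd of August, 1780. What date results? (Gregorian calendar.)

−366 (one year; includes Feb 29, 1780) → Aug 3, 1779 (42 left).
−3 → Jul 31, 1779 (end of Jul, 31 days; 39 left).
−31 → Jun 30, 1779 (end of Jun, 30 days; 8 left).
−8 → Jun 22, 1779.

June 22, 1779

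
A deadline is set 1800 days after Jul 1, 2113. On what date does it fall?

June 5, 2118

+365 (one year) → Jul 1, 2114 (1435 left).
+365 (one year) → Jul 1, 2115 (1070 left).
+366 (one year; includes Feb 29, 2116) → Jul 1, 2116 (704 left).
+365 (one year) → Jul 1, 2117 (339 left).
Jul has 31 days: +31 → Aug 1, 2117 (308 left).
Aug has 31 days: +31 → Sep 1, 2117 (277 left).
Sep has 30 days: +30 → Oct 1, 2117 (247 left).
Oct has 31 days: +31 → Nov 1, 2117 (216 left).
Nov has 30 days: +30 → Dec 1, 2117 (186 left).
Dec has 31 days: +31 → Jan 1, 2118 (155 left).
Jan has 31 days: +31 → Feb 1, 2118 (124 left).
Feb has 28 days: +28 → Mar 1, 2118 (96 left).
Mar has 31 days: +31 → Apr 1, 2118 (65 left).
Apr has 30 days: +30 → May 1, 2118 (35 left).
May has 31 days: +31 → Jun 1, 2118 (4 left).
+4 → Jun 5, 2118.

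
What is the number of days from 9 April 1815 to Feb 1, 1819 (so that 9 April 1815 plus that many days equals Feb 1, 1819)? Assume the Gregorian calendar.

Apr 9, 1815 → Apr 9, 1816: 366 days (Feb 29, 1816 is in that span).
Apr 9, 1816 → Apr 9, 1817: 365 days.
Apr 9, 1817 → Apr 9, 1818: 365 days.
Apr 9, 1818 → May 9, 1818: 30 days (April has 30).
May 9, 1818 → Jun 9, 1818: 31 days (May has 31).
Jun 9, 1818 → Jul 9, 1818: 30 days (June has 30).
Jul 9, 1818 → Aug 9, 1818: 31 days (July has 31).
Aug 9, 1818 → Sep 9, 1818: 31 days (August has 31).
Sep 9, 1818 → Oct 9, 1818: 30 days (September has 30).
Oct 9, 1818 → Nov 9, 1818: 31 days (October has 31).
Nov 9, 1818 → Dec 9, 1818: 30 days (November has 30).
Dec 9, 1818 → Jan 9, 1819: 31 days (December has 31).
Jan 9, 1819 → Feb 1, 1819: 23 days.
Total: 1394 days.

1394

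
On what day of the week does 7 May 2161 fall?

Thursday

January 1, 2161 is a Thursday.
Jan 1, 2161 → Feb 1, 2161: 31 days (January has 31).
Feb 1, 2161 → Mar 1, 2161: 28 days (February has 28).
Mar 1, 2161 → Apr 1, 2161: 31 days (March has 31).
Apr 1, 2161 → May 1, 2161: 30 days (April has 30).
May 1, 2161 → May 7, 2161: 6 days.
Total: 126 days.
126 mod 7 = 0, so Thursday + 0 = Thursday.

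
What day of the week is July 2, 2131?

Doomsday rule: the anchor day for the 2100s is Sunday. For year 31: 31÷12 = 2 r 7, and 7÷4 = 1, so 2+7+1 = 10.
Sunday + 10 ≡ Wednesday — that's 2131's doomsday.
In July the doomsday date is Jul 11.
Jul 2 is 9 days before Jul 11; 9 mod 7 = 2, so Wednesday − 2 = Monday.

Monday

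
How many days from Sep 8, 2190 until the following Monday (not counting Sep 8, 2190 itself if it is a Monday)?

5

Sep 8, 2190 is a Wednesday.
From Wednesday to the next Monday is 5 days.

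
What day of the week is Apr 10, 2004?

January 1, 2004 is a Thursday.
Jan 1, 2004 → Feb 1, 2004: 31 days (January has 31).
Feb 1, 2004 → Mar 1, 2004: 29 days (February has 29).
Mar 1, 2004 → Apr 1, 2004: 31 days (March has 31).
Apr 1, 2004 → Apr 10, 2004: 9 days.
Total: 100 days.
100 mod 7 = 2, so Thursday + 2 = Saturday.

Saturday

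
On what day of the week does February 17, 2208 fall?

January 1, 2208 is a Friday.
Jan 1, 2208 → Feb 1, 2208: 31 days (January has 31).
Feb 1, 2208 → Feb 17, 2208: 16 days.
Total: 47 days.
47 mod 7 = 5, so Friday + 5 = Wednesday.

Wednesday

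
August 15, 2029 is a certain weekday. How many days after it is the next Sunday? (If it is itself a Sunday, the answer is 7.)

4

Aug 15, 2029 is a Wednesday.
From Wednesday to the next Sunday is 4 days.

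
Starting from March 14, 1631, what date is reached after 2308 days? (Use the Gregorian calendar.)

+366 (one year; includes Feb 29, 1632) → Mar 14, 1632 (1942 left).
+365 (one year) → Mar 14, 1633 (1577 left).
+365 (one year) → Mar 14, 1634 (1212 left).
+365 (one year) → Mar 14, 1635 (847 left).
+366 (one year; includes Feb 29, 1636) → Mar 14, 1636 (481 left).
+365 (one year) → Mar 14, 1637 (116 left).
Mar has 31 days: +18 → Apr 1, 1637 (98 left).
Apr has 30 days: +30 → May 1, 1637 (68 left).
May has 31 days: +31 → Jun 1, 1637 (37 left).
Jun has 30 days: +30 → Jul 1, 1637 (7 left).
+7 → Jul 8, 1637.

July 8, 1637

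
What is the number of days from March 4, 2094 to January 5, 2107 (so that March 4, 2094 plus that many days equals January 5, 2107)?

4689

Mar 4, 2094 → Mar 4, 2095: 365 days.
Mar 4, 2095 → Mar 4, 2096: 366 days (Feb 29, 2096 is in that span).
Mar 4, 2096 → Mar 4, 2097: 365 days.
Mar 4, 2097 → Mar 4, 2098: 365 days.
Mar 4, 2098 → Mar 4, 2099: 365 days.
Mar 4, 2099 → Mar 4, 2100: 365 days.
Mar 4, 2100 → Mar 4, 2101: 365 days.
Mar 4, 2101 → Mar 4, 2102: 365 days.
Mar 4, 2102 → Mar 4, 2103: 365 days.
Mar 4, 2103 → Mar 4, 2104: 366 days (Feb 29, 2104 is in that span).
Mar 4, 2104 → Mar 4, 2105: 365 days.
Mar 4, 2105 → Mar 4, 2106: 365 days.
Mar 4, 2106 → Apr 4, 2106: 31 days (March has 31).
Apr 4, 2106 → May 4, 2106: 30 days (April has 30).
May 4, 2106 → Jun 4, 2106: 31 days (May has 31).
Jun 4, 2106 → Jul 4, 2106: 30 days (June has 30).
Jul 4, 2106 → Aug 4, 2106: 31 days (July has 31).
Aug 4, 2106 → Sep 4, 2106: 31 days (August has 31).
Sep 4, 2106 → Oct 4, 2106: 30 days (September has 30).
Oct 4, 2106 → Nov 4, 2106: 31 days (October has 31).
Nov 4, 2106 → Dec 4, 2106: 30 days (November has 30).
Dec 4, 2106 → Jan 4, 2107: 31 days (December has 31).
Jan 4, 2107 → Jan 5, 2107: 1 days.
Total: 4689 days.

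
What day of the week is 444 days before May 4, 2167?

Friday

First find the weekday of May 4, 2167. Doomsday rule: the anchor day for the 2100s is Sunday. For year 67: 67÷12 = 5 r 7, and 7÷4 = 1, so 5+7+1 = 13.
Sunday + 13 ≡ Saturday — that's 2167's doomsday.
In May the doomsday date is May 9.
May 4 is 5 days before May 9; 5 mod 7 = 5, so Saturday − 5 = Monday.
444 mod 7 = 3, so 444 days before a Monday is Monday − 3 = Friday.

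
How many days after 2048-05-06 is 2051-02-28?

May 6, 2048 → May 6, 2049: 365 days.
May 6, 2049 → May 6, 2050: 365 days.
May 6, 2050 → Jun 6, 2050: 31 days (May has 31).
Jun 6, 2050 → Jul 6, 2050: 30 days (June has 30).
Jul 6, 2050 → Aug 6, 2050: 31 days (July has 31).
Aug 6, 2050 → Sep 6, 2050: 31 days (August has 31).
Sep 6, 2050 → Oct 6, 2050: 30 days (September has 30).
Oct 6, 2050 → Nov 6, 2050: 31 days (October has 31).
Nov 6, 2050 → Dec 6, 2050: 30 days (November has 30).
Dec 6, 2050 → Jan 6, 2051: 31 days (December has 31).
Jan 6, 2051 → Feb 6, 2051: 31 days (January has 31).
Feb 6, 2051 → Feb 28, 2051: 22 days.
Total: 1028 days.

1028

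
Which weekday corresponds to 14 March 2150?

Saturday

Doomsday rule: the anchor day for the 2100s is Sunday. For year 50: 50÷12 = 4 r 2, and 2÷4 = 0, so 4+2+0 = 6.
Sunday + 6 ≡ Saturday — that's 2150's doomsday.
In March the doomsday date is Mar 14.
Mar 14 is the doomsday itself: Saturday.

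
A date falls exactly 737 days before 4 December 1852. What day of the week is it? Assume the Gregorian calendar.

Thursday

Dec 4, 1852 is a Saturday.
737 mod 7 = 2, so 737 days before a Saturday is Saturday − 2 = Thursday.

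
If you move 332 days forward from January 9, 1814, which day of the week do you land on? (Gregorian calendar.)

Wednesday

Jan 9, 1814 is a Sunday.
332 mod 7 = 3, so 332 days after a Sunday is Sunday + 3 = Wednesday.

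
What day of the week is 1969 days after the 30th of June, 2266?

Monday

Jun 30, 2266 is a Saturday.
1969 mod 7 = 2, so 1969 days after a Saturday is Saturday + 2 = Monday.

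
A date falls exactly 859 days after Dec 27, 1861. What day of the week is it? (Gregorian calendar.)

Wednesday

First find the weekday of Dec 27, 1861. Doomsday rule: the anchor day for the 1800s is Friday. For year 61: 61÷12 = 5 r 1, and 1÷4 = 0, so 5+1+0 = 6.
Friday + 6 ≡ Thursday — that's 1861's doomsday.
In December the doomsday date is Dec 12.
Dec 27 is 15 days after Dec 12; 15 mod 7 = 1, so Thursday + 1 = Friday.
859 mod 7 = 5, so 859 days after a Friday is Friday + 5 = Wednesday.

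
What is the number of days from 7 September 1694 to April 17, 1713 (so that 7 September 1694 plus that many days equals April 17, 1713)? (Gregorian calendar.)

Sep 7, 1694 → Sep 7, 1695: 365 days.
Sep 7, 1695 → Sep 7, 1696: 366 days (Feb 29, 1696 is in that span).
Sep 7, 1696 → Sep 7, 1697: 365 days.
Sep 7, 1697 → Sep 7, 1698: 365 days.
Sep 7, 1698 → Sep 7, 1699: 365 days.
Sep 7, 1699 → Sep 7, 1700: 365 days.
Sep 7, 1700 → Sep 7, 1701: 365 days.
Sep 7, 1701 → Sep 7, 1702: 365 days.
Sep 7, 1702 → Sep 7, 1703: 365 days.
Sep 7, 1703 → Sep 7, 1704: 366 days (Feb 29, 1704 is in that span).
Sep 7, 1704 → Sep 7, 1705: 365 days.
Sep 7, 1705 → Sep 7, 1706: 365 days.
Sep 7, 1706 → Sep 7, 1707: 365 days.
Sep 7, 1707 → Sep 7, 1708: 366 days (Feb 29, 1708 is in that span).
Sep 7, 1708 → Sep 7, 1709: 365 days.
Sep 7, 1709 → Sep 7, 1710: 365 days.
Sep 7, 1710 → Sep 7, 1711: 365 days.
Sep 7, 1711 → Sep 7, 1712: 366 days (Feb 29, 1712 is in that span).
Sep 7, 1712 → Oct 7, 1712: 30 days (September has 30).
Oct 7, 1712 → Nov 7, 1712: 31 days (October has 31).
Nov 7, 1712 → Dec 7, 1712: 30 days (November has 30).
Dec 7, 1712 → Jan 7, 1713: 31 days (December has 31).
Jan 7, 1713 → Feb 7, 1713: 31 days (January has 31).
Feb 7, 1713 → Mar 7, 1713: 28 days (February has 28).
Mar 7, 1713 → Apr 7, 1713: 31 days (March has 31).
Apr 7, 1713 → Apr 17, 1713: 10 days.
Total: 6796 days.

6796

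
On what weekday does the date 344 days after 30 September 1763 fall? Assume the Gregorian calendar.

Saturday

First find the weekday of Sep 30, 1763. Doomsday rule: the anchor day for the 1700s is Sunday. For year 63: 63÷12 = 5 r 3, and 3÷4 = 0, so 5+3+0 = 8.
Sunday + 8 ≡ Monday — that's 1763's doomsday.
In September the doomsday date is Sep 5.
Sep 30 is 25 days after Sep 5; 25 mod 7 = 4, so Monday + 4 = Friday.
344 mod 7 = 1, so 344 days after a Friday is Friday + 1 = Saturday.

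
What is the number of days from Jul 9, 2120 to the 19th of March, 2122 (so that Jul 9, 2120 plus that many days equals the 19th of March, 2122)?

618

Jul 9, 2120 → Jul 9, 2121: 365 days.
Jul 9, 2121 → Aug 9, 2121: 31 days (July has 31).
Aug 9, 2121 → Sep 9, 2121: 31 days (August has 31).
Sep 9, 2121 → Oct 9, 2121: 30 days (September has 30).
Oct 9, 2121 → Nov 9, 2121: 31 days (October has 31).
Nov 9, 2121 → Dec 9, 2121: 30 days (November has 30).
Dec 9, 2121 → Jan 9, 2122: 31 days (December has 31).
Jan 9, 2122 → Feb 9, 2122: 31 days (January has 31).
Feb 9, 2122 → Mar 9, 2122: 28 days (February has 28).
Mar 9, 2122 → Mar 19, 2122: 10 days.
Total: 618 days.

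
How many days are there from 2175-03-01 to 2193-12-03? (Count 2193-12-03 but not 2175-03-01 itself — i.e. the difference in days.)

6852

Mar 1, 2175 → Mar 1, 2176: 366 days (Feb 29, 2176 is in that span).
Mar 1, 2176 → Mar 1, 2177: 365 days.
Mar 1, 2177 → Mar 1, 2178: 365 days.
Mar 1, 2178 → Mar 1, 2179: 365 days.
Mar 1, 2179 → Mar 1, 2180: 366 days (Feb 29, 2180 is in that span).
Mar 1, 2180 → Mar 1, 2181: 365 days.
Mar 1, 2181 → Mar 1, 2182: 365 days.
Mar 1, 2182 → Mar 1, 2183: 365 days.
Mar 1, 2183 → Mar 1, 2184: 366 days (Feb 29, 2184 is in that span).
Mar 1, 2184 → Mar 1, 2185: 365 days.
Mar 1, 2185 → Mar 1, 2186: 365 days.
Mar 1, 2186 → Mar 1, 2187: 365 days.
Mar 1, 2187 → Mar 1, 2188: 366 days (Feb 29, 2188 is in that span).
Mar 1, 2188 → Mar 1, 2189: 365 days.
Mar 1, 2189 → Mar 1, 2190: 365 days.
Mar 1, 2190 → Mar 1, 2191: 365 days.
Mar 1, 2191 → Mar 1, 2192: 366 days (Feb 29, 2192 is in that span).
Mar 1, 2192 → Mar 1, 2193: 365 days.
Mar 1, 2193 → Apr 1, 2193: 31 days (March has 31).
Apr 1, 2193 → May 1, 2193: 30 days (April has 30).
May 1, 2193 → Jun 1, 2193: 31 days (May has 31).
Jun 1, 2193 → Jul 1, 2193: 30 days (June has 30).
Jul 1, 2193 → Aug 1, 2193: 31 days (July has 31).
Aug 1, 2193 → Sep 1, 2193: 31 days (August has 31).
Sep 1, 2193 → Oct 1, 2193: 30 days (September has 30).
Oct 1, 2193 → Nov 1, 2193: 31 days (October has 31).
Nov 1, 2193 → Dec 1, 2193: 30 days (November has 30).
Dec 1, 2193 → Dec 3, 2193: 2 days.
Total: 6852 days.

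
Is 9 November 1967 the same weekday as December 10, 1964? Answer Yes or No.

Yes

From Dec 10, 1964 to Nov 9, 1967 is 1064 days.
1064 mod 7 = 0, so they are the same weekday.
(Dec 10, 1964 is a Thursday; Nov 9, 1967 is a Thursday.)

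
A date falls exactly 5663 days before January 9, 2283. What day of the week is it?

Jan 9, 2283 is a Tuesday.
5663 mod 7 = 0, so 5663 days before a Tuesday is Tuesday − 0 = Tuesday.

Tuesday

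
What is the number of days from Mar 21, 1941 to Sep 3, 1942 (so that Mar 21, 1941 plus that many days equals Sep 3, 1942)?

Mar 21, 1941 → Mar 21, 1942: 365 days.
Mar 21, 1942 → Apr 21, 1942: 31 days (March has 31).
Apr 21, 1942 → May 21, 1942: 30 days (April has 30).
May 21, 1942 → Jun 21, 1942: 31 days (May has 31).
Jun 21, 1942 → Jul 21, 1942: 30 days (June has 30).
Jul 21, 1942 → Aug 21, 1942: 31 days (July has 31).
Aug 21, 1942 → Sep 3, 1942: 13 days.
Total: 531 days.

531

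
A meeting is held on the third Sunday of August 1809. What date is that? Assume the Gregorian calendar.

August 1, 1809 is a Tuesday.
The first Sunday is therefore August 6 (5 days later).
The third Sunday is 6 + 2×7 = August 20.

August 20, 1809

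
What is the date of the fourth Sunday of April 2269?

April 25, 2269

April 1, 2269 is a Thursday.
The first Sunday is therefore April 4 (3 days later).
The fourth Sunday is 4 + 3×7 = April 25.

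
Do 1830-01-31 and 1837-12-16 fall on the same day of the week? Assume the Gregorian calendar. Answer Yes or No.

No

From Jan 31, 1830 to Dec 16, 1837 is 2876 days.
2876 mod 7 = 6, so they are different weekdays.
(Jan 31, 1830 is a Sunday; Dec 16, 1837 is a Saturday.)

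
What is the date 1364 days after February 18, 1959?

+365 (one year) → Feb 18, 1960 (999 left).
+366 (one year; includes Feb 29, 1960) → Feb 18, 1961 (633 left).
+365 (one year) → Feb 18, 1962 (268 left).
Feb has 28 days: +11 → Mar 1, 1962 (257 left).
Mar has 31 days: +31 → Apr 1, 1962 (226 left).
Apr has 30 days: +30 → May 1, 1962 (196 left).
May has 31 days: +31 → Jun 1, 1962 (165 left).
Jun has 30 days: +30 → Jul 1, 1962 (135 left).
Jul has 31 days: +31 → Aug 1, 1962 (104 left).
Aug has 31 days: +31 → Sep 1, 1962 (73 left).
Sep has 30 days: +30 → Oct 1, 1962 (43 left).
Oct has 31 days: +31 → Nov 1, 1962 (12 left).
+12 → Nov 13, 1962.

November 13, 1962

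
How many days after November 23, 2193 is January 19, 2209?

Nov 23, 2193 → Nov 23, 2194: 365 days.
Nov 23, 2194 → Nov 23, 2195: 365 days.
Nov 23, 2195 → Nov 23, 2196: 366 days (Feb 29, 2196 is in that span).
Nov 23, 2196 → Nov 23, 2197: 365 days.
Nov 23, 2197 → Nov 23, 2198: 365 days.
Nov 23, 2198 → Nov 23, 2199: 365 days.
Nov 23, 2199 → Nov 23, 2200: 365 days.
Nov 23, 2200 → Nov 23, 2201: 365 days.
Nov 23, 2201 → Nov 23, 2202: 365 days.
Nov 23, 2202 → Nov 23, 2203: 365 days.
Nov 23, 2203 → Nov 23, 2204: 366 days (Feb 29, 2204 is in that span).
Nov 23, 2204 → Nov 23, 2205: 365 days.
Nov 23, 2205 → Nov 23, 2206: 365 days.
Nov 23, 2206 → Nov 23, 2207: 365 days.
Nov 23, 2207 → Nov 23, 2208: 366 days (Feb 29, 2208 is in that span).
Nov 23, 2208 → Dec 23, 2208: 30 days (November has 30).
Dec 23, 2208 → Jan 19, 2209: 27 days.
Total: 5535 days.

5535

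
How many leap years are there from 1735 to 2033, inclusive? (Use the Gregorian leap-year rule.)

73

Multiples of 4 in [1735,2033]: 75.
Of those, multiples of 100: 3 (not leap unless ÷400).
Multiples of 400: 1.
Leap years = 75 − 3 + 1 = 73.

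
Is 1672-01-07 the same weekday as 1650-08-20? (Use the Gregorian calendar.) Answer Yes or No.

From Aug 20, 1650 to Jan 7, 1672 is 7810 days.
7810 mod 7 = 5, so they are different weekdays.
(Aug 20, 1650 is a Saturday; Jan 7, 1672 is a Thursday.)

No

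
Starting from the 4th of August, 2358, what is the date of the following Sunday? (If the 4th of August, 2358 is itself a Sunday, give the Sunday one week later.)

Aug 4, 2358 is a Monday.
From Monday to the next Sunday is 6 days.
Aug 4, 2358 + 6 = Aug 10, 2358.

August 10, 2358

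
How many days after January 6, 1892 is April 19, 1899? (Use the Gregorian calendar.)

Jan 6, 1892 → Jan 6, 1893: 366 days (Feb 29, 1892 is in that span).
Jan 6, 1893 → Jan 6, 1894: 365 days.
Jan 6, 1894 → Jan 6, 1895: 365 days.
Jan 6, 1895 → Jan 6, 1896: 365 days.
Jan 6, 1896 → Jan 6, 1897: 366 days (Feb 29, 1896 is in that span).
Jan 6, 1897 → Jan 6, 1898: 365 days.
Jan 6, 1898 → Jan 6, 1899: 365 days.
Jan 6, 1899 → Feb 6, 1899: 31 days (January has 31).
Feb 6, 1899 → Mar 6, 1899: 28 days (February has 28).
Mar 6, 1899 → Apr 6, 1899: 31 days (March has 31).
Apr 6, 1899 → Apr 19, 1899: 13 days.
Total: 2660 days.

2660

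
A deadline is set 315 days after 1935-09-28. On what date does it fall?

Sep has 30 days: +3 → Oct 1, 1935 (312 left).
Oct has 31 days: +31 → Nov 1, 1935 (281 left).
Nov has 30 days: +30 → Dec 1, 1935 (251 left).
Dec has 31 days: +31 → Jan 1, 1936 (220 left).
Jan has 31 days: +31 → Feb 1, 1936 (189 left).
Feb has 29 days: +29 → Mar 1, 1936 (160 left).
Mar has 31 days: +31 → Apr 1, 1936 (129 left).
Apr has 30 days: +30 → May 1, 1936 (99 left).
May has 31 days: +31 → Jun 1, 1936 (68 left).
Jun has 30 days: +30 → Jul 1, 1936 (38 left).
Jul has 31 days: +31 → Aug 1, 1936 (7 left).
+7 → Aug 8, 1936.

August 8, 1936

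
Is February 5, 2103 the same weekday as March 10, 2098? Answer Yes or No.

Yes

From Mar 10, 2098 to Feb 5, 2103 is 1792 days.
1792 mod 7 = 0, so they are the same weekday.
(Mar 10, 2098 is a Monday; Feb 5, 2103 is a Monday.)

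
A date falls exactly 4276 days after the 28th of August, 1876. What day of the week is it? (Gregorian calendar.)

Sunday

First find the weekday of Aug 28, 1876. Doomsday rule: the anchor day for the 1800s is Friday. For year 76: 76÷12 = 6 r 4, and 4÷4 = 1, so 6+4+1 = 11.
Friday + 11 ≡ Tuesday — that's 1876's doomsday.
In August the doomsday date is Aug 8.
Aug 28 is 20 days after Aug 8; 20 mod 7 = 6, so Tuesday + 6 = Monday.
4276 mod 7 = 6, so 4276 days after a Monday is Monday + 6 = Sunday.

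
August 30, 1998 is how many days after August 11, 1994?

1480

Aug 11, 1994 → Aug 11, 1995: 365 days.
Aug 11, 1995 → Aug 11, 1996: 366 days (Feb 29, 1996 is in that span).
Aug 11, 1996 → Aug 11, 1997: 365 days.
Aug 11, 1997 → Sep 11, 1997: 31 days (August has 31).
Sep 11, 1997 → Oct 11, 1997: 30 days (September has 30).
Oct 11, 1997 → Nov 11, 1997: 31 days (October has 31).
Nov 11, 1997 → Dec 11, 1997: 30 days (November has 30).
Dec 11, 1997 → Jan 11, 1998: 31 days (December has 31).
Jan 11, 1998 → Feb 11, 1998: 31 days (January has 31).
Feb 11, 1998 → Mar 11, 1998: 28 days (February has 28).
Mar 11, 1998 → Apr 11, 1998: 31 days (March has 31).
Apr 11, 1998 → May 11, 1998: 30 days (April has 30).
May 11, 1998 → Jun 11, 1998: 31 days (May has 31).
Jun 11, 1998 → Jul 11, 1998: 30 days (June has 30).
Jul 11, 1998 → Aug 11, 1998: 31 days (July has 31).
Aug 11, 1998 → Aug 30, 1998: 19 days.
Total: 1480 days.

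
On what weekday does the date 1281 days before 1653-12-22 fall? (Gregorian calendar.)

Monday

First find the weekday of Dec 22, 1653. Doomsday rule: the anchor day for the 1600s is Tuesday. For year 53: 53÷12 = 4 r 5, and 5÷4 = 1, so 4+5+1 = 10.
Tuesday + 10 ≡ Friday — that's 1653's doomsday.
In December the doomsday date is Dec 12.
Dec 22 is 10 days after Dec 12; 10 mod 7 = 3, so Friday + 3 = Monday.
1281 mod 7 = 0, so 1281 days before a Monday is Monday − 0 = Monday.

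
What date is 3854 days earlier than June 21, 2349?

December 2, 2338

−365 (one year) → Jun 21, 2348 (3489 left).
−366 (one year; includes Feb 29, 2348) → Jun 21, 2347 (3123 left).
−365 (one year) → Jun 21, 2346 (2758 left).
−365 (one year) → Jun 21, 2345 (2393 left).
−365 (one year) → Jun 21, 2344 (2028 left).
−366 (one year; includes Feb 29, 2344) → Jun 21, 2343 (1662 left).
−365 (one year) → Jun 21, 2342 (1297 left).
−365 (one year) → Jun 21, 2341 (932 left).
−365 (one year) → Jun 21, 2340 (567 left).
−366 (one year; includes Feb 29, 2340) → Jun 21, 2339 (201 left).
−21 → May 31, 2339 (end of May, 31 days; 180 left).
−31 → Apr 30, 2339 (end of Apr, 30 days; 149 left).
−30 → Mar 31, 2339 (end of Mar, 31 days; 119 left).
−31 → Feb 28, 2339 (end of Feb, 28 days; 88 left).
−28 → Jan 31, 2339 (end of Jan, 31 days; 60 left).
−31 → Dec 31, 2338 (end of Dec, 31 days; 29 left).
−29 → Dec 2, 2338.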